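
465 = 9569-9104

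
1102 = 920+182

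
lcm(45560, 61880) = 4145960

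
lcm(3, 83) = 249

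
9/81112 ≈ 0.000111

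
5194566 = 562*9243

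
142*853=121126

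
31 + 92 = 123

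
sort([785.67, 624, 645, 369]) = [369, 624, 645, 785.67]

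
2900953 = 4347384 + -1446431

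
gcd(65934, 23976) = 5994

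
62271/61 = 1020 + 51/61 ≈ 1020.84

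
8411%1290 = 671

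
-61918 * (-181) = 11207158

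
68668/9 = 7629+7/9 ≈ 7629.78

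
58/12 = 4 + 5/6 ≈ 4.83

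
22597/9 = 2510 + 7/9 ≈ 2510.78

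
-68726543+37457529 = -31269014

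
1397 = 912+485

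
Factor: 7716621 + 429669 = 2^1*3^1*5^1*37^1*41^1*179^1 = 8146290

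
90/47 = 1 + 43/47 ≈ 1.91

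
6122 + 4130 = 10252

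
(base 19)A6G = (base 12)21B8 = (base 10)3740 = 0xE9C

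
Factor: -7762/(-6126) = 3^(-1)*1021^(-1)*3881^1 = 3881/3063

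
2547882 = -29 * (-87858)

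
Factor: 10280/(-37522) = -1 * 2^2 * 5^1 * 73^(-1) = -20/73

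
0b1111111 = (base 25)52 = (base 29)4b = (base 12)a7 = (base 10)127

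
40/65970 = 4/6597 ≈ 0.000606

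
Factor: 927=3^2 * 103^1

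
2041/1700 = 1+341/1700 ≈ 1.20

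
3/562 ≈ 0.00534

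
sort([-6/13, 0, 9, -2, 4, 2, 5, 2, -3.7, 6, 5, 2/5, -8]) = [-8, -3.7, -2, -6/13, 0, 2/5, 2, 2, 4, 5, 5, 6, 9]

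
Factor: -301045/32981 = -1 * 5^1 * 13^(-1) * 43^(-1) * 59^(-1) * 60209^1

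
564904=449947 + 114957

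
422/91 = 4 + 58/91 ≈ 4.64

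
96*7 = 672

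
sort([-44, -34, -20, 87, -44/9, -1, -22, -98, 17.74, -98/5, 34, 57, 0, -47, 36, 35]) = [-98, -47, -44, -34, -22, -20, -98/5, -44/9, -1, 0, 17.74, 34, 35, 36, 57, 87]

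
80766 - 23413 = 57353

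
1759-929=830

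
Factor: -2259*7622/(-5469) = 2^1*3^1*37^1*103^1*251^1*1823^(-1) = 5739366/1823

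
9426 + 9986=19412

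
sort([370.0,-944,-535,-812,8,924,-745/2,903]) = [-944,-812,-535,-745/2,8,370.0,903,924]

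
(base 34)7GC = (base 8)20710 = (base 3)102212022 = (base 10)8648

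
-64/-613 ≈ 0.104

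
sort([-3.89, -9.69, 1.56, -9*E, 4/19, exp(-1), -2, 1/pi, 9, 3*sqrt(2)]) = [-9*E, -9.69, -3.89, -2, 4/19, 1/pi, exp(-1), 1.56, 3*sqrt(2), 9]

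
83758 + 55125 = 138883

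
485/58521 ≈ 0.00829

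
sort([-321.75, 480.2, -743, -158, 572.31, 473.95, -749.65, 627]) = [-749.65, -743, -321.75, -158, 473.95, 480.2, 572.31, 627]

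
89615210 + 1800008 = 91415218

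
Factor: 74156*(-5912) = -1*2^5*739^1*18539^1 = -438410272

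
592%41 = 18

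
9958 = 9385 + 573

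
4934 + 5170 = 10104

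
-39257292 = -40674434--1417142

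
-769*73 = -56137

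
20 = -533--553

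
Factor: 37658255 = 5^1 * 7531651^1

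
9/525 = 3/175 ≈ 0.0171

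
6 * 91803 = 550818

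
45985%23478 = 22507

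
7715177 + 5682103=13397280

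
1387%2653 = 1387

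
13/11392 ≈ 0.00114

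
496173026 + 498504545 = 994677571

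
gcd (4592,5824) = 112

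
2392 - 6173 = -3781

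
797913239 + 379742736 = 1177655975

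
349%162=25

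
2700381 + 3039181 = 5739562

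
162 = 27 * 6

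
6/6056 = 3/3028 ≈ 0.000991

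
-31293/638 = -49-31/638≈-49.05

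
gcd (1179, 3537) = 1179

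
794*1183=939302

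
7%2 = 1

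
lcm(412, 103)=412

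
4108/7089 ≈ 0.579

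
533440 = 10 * 53344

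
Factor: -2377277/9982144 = -1*2^(-6)*7^1*19^(-1)*479^1*709^1*8209^(-1)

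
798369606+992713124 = 1791082730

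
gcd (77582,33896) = 2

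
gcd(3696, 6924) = 12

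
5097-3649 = 1448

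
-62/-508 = 31/254 ≈ 0.122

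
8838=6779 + 2059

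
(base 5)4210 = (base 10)555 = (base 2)1000101011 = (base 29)j4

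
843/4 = 210 + 3/4 = 210.75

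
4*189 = 756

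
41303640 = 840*49171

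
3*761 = 2283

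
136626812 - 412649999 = -276023187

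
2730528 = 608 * 4491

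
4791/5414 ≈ 0.885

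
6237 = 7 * 891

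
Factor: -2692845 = -1*3^4*5^1*61^1*109^1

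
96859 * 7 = 678013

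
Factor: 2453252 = 2^2 * 431^1 * 1423^1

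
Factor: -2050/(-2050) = 1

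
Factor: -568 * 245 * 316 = -1 * 2^5 * 5^1 * 7^2 * 71^1 * 79^1 = -43974560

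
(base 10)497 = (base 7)1310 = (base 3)200102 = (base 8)761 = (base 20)14h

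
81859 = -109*(-751)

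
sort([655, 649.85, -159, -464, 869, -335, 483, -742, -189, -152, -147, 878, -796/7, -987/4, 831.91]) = [-742, -464, -335, -987/4, -189, -159, -152, -147, -796/7, 483, 649.85, 655, 831.91, 869, 878]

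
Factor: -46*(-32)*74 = 2^7*23^1*37^1 = 108928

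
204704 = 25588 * 8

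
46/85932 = 23/42966 ≈ 0.000535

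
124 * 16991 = 2106884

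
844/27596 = 211/6899 ≈ 0.0306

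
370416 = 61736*6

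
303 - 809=-506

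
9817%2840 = 1297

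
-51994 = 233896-285890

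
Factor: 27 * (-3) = -1 * 3^4 = -81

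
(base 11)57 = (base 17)3b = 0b111110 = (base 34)1s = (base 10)62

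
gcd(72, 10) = 2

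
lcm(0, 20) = 0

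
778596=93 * 8372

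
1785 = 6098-4313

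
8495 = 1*8495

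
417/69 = 139/23 ≈ 6.04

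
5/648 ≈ 0.00772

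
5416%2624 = 168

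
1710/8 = 213 + 3/4 = 213.75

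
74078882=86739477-12660595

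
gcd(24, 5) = 1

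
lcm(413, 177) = 1239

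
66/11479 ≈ 0.00575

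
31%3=1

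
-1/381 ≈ -0.00262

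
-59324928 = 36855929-96180857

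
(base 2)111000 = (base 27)22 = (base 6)132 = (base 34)1m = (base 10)56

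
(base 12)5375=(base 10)9161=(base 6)110225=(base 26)de9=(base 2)10001111001001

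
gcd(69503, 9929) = 9929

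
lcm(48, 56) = 336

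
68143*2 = 136286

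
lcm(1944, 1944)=1944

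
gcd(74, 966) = 2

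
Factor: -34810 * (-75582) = 2^2 * 3^2 * 5^1 * 13^1 * 17^1 * 19^1 * 59^2 = 2631009420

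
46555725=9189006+37366719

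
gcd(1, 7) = 1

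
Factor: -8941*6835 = -1*5^1*1367^1*8941^1 = -61111735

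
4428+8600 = 13028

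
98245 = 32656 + 65589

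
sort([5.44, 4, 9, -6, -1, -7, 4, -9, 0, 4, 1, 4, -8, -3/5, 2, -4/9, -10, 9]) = [-10, -9, -8, -7, -6, -1, -3/5, -4/9, 0, 1, 2, 4, 4, 4, 4, 5.44, 9, 9]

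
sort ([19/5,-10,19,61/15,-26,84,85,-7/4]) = [-26,-10,-7/4,19/5,61/15,19,84,85]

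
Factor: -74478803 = -1*7^1*19^1*559991^1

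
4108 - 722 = 3386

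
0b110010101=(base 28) ed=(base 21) j6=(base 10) 405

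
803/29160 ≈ 0.0275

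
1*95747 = 95747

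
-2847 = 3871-6718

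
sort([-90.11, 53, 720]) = [-90.11, 53, 720]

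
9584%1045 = 179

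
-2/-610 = 1/305 ≈ 0.00328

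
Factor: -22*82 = -1*2^2*11^1*41^1 = -1804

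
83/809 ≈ 0.103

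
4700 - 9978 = -5278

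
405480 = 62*6540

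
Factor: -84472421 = -1*11^1*149^1*51539^1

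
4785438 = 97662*49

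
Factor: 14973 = 3^1*7^1*23^1*31^1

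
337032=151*2232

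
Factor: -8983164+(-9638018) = -1*2^1*9310591^1 = -18621182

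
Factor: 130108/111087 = 2^2 * 3^(-2) * 11^1 * 2957^1 * 12343^(-1)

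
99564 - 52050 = 47514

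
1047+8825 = 9872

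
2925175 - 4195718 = -1270543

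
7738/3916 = 1 + 1911/1958 ≈ 1.98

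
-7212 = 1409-8621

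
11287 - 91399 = -80112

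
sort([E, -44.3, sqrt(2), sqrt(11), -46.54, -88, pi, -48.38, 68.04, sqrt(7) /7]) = [-88, -48.38, -46.54, -44.3, sqrt(7) /7, sqrt(2), E, pi, sqrt(11), 68.04]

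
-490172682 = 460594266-950766948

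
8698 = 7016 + 1682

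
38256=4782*8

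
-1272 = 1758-3030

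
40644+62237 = 102881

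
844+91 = 935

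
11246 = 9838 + 1408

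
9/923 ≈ 0.00975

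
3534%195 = 24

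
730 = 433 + 297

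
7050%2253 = 291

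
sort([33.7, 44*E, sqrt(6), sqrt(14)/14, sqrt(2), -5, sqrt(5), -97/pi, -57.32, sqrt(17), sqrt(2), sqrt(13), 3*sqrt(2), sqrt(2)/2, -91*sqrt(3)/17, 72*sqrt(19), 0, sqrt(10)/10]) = [-57.32, -97/pi, -91*sqrt(3)/17, -5, 0, sqrt(14)/14, sqrt(10)/10, sqrt(2)/2, sqrt(2), sqrt(2), sqrt(5), sqrt(6), sqrt(13), sqrt(17), 3*sqrt(2), 33.7, 44*E, 72*sqrt(19)]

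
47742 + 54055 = 101797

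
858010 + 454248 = 1312258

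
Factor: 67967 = 67967^1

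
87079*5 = 435395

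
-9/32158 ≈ -0.000280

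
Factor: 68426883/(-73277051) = -1 * 3^3 * 7^2 * 179^(-1) * 51721^1 * 409369^(-1) 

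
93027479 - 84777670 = 8249809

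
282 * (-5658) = -1595556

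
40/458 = 20/229 ≈ 0.0873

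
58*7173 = 416034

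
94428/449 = 210 + 138/449 ≈ 210.31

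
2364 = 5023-2659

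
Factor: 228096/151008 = 2^3 * 3^3 * 11^(-1) * 13^(-1) = 216/143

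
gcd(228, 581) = 1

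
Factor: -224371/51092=-1 * 2^(-2) * 7^2 * 19^1 * 53^(-1)=-931/212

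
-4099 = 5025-9124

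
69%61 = 8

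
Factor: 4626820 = 2^2*5^1*11^1*21031^1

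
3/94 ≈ 0.0319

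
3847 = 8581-4734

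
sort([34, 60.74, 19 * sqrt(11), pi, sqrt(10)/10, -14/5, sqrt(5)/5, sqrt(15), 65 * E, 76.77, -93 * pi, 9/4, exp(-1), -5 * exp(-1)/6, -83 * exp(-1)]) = [-93 * pi, -83 * exp(-1), -14/5, -5 * exp(-1)/6, sqrt(10)/10, exp(-1), sqrt(5)/5, 9/4, pi, sqrt(15), 34, 60.74, 19 * sqrt(11), 76.77, 65 * E]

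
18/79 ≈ 0.228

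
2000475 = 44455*45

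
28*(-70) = -1960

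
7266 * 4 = 29064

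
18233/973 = 18 + 719/973 ≈ 18.74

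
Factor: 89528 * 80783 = 2^3 * 19^2 * 31^1 * 80783^1 = 7232340424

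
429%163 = 103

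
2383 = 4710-2327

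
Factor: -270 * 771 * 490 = -1 * 2^2 * 3^4 * 5^2 * 7^2 * 257^1 = -102003300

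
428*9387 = 4017636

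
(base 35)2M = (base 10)92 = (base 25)3H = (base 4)1130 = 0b1011100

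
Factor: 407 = 11^1 * 37^1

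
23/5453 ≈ 0.00422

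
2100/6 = 350 = 350.00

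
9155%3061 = 3033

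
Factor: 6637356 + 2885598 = 2^1*3^3*7^2*59^1*61^1 = 9522954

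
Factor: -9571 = -1 * 17^1 * 563^1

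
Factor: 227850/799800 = 2^(-2) * 7^2 * 43^(-1) = 49/172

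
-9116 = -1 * 9116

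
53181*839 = 44618859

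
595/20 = 119/4 = 29.75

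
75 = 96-21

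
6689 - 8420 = -1731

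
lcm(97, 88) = 8536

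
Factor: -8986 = -1*2^1*4493^1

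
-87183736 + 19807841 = -67375895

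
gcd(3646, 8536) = 2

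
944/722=1+111/361 ≈ 1.31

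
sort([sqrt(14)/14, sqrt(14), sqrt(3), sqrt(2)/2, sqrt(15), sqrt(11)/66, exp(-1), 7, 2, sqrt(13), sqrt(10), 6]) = [sqrt(11)/66, sqrt(14)/14, exp(-1), sqrt(2)/2, sqrt(3), 2, sqrt(10), sqrt(13), sqrt(14), sqrt(15), 6, 7]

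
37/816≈0.0453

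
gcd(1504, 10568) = 8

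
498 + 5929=6427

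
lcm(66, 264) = 264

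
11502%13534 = 11502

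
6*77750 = 466500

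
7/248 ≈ 0.0282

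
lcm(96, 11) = 1056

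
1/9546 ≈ 0.000105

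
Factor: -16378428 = -1*2^2*3^1*11^1*127^1*977^1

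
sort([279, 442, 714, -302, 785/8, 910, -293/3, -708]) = [-708, -302, -293/3, 785/8, 279, 442, 714, 910]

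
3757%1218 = 103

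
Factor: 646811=11^1*127^1*463^1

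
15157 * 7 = 106099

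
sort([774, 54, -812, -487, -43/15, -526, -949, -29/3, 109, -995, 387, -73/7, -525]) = [-995, -949, -812, -526, -525, -487, -73/7, -29/3, -43/15, 54, 109, 387, 774]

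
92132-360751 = -268619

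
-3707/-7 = 529 + 4/7 ≈ 529.57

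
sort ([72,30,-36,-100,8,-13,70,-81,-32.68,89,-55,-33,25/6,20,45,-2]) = [-100,-81,-55,-36,-33,-32.68,-13,-2,25/6,8,20,30,45,70,72,89]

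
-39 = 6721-6760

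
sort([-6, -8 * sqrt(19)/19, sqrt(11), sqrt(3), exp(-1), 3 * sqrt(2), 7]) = [-6, -8 * sqrt(19)/19, exp(-1), sqrt(3), sqrt(11), 3 * sqrt(2), 7]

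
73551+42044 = 115595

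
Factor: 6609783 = 3^1 * 257^1 * 8573^1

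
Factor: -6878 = -1 * 2^1 * 19^1 * 181^1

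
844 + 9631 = 10475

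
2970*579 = 1719630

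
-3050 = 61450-64500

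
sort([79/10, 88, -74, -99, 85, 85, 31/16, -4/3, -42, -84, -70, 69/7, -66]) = [-99, -84, -74, -70, -66, -42, -4/3, 31/16, 79/10, 69/7, 85, 85, 88]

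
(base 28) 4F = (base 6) 331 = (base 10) 127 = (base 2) 1111111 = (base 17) 78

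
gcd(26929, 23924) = 1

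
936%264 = 144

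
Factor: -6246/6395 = -1*2^1*3^2*5^(-1)*347^1*1279^(-1)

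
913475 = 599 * 1525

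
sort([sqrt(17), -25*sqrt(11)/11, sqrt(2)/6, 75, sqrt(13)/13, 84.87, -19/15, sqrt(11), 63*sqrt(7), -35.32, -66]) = [-66, -35.32, -25*sqrt(11)/11, -19/15, sqrt(2)/6, sqrt(13)/13, sqrt(11), sqrt(17), 75, 84.87, 63*sqrt(7)]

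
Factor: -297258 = -1*2^1*3^1*13^1*37^1*103^1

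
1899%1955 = 1899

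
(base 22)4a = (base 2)1100010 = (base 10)98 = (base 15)68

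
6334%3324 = 3010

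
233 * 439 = 102287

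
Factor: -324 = -1*2^2*3^4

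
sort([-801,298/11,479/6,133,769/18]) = [-801,298/11,769/18,479/6,133]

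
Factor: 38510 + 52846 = 2^2*3^1*23^1*331^1 = 91356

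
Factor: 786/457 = 2^1*3^1*131^1*457^(-1)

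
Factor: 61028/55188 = 3^(-3)*7^(-1)*11^1*19^1 = 209/189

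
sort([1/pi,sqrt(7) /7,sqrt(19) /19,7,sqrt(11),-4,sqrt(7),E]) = [-4,sqrt(19) /19,1/pi,sqrt(7) /7,sqrt(7),E,sqrt(11),7]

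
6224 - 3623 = 2601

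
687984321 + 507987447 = 1195971768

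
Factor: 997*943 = 23^1*41^1*997^1 = 940171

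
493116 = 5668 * 87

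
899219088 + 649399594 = 1548618682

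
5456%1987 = 1482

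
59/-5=-11 - 4/5=-11.80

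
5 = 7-2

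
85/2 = 42 + 1/2 = 42.50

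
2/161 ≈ 0.0124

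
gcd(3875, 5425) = 775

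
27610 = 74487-46877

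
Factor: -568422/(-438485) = 2^1 * 3^2 * 5^(-1) * 23^1 * 1373^1 * 87697^(-1)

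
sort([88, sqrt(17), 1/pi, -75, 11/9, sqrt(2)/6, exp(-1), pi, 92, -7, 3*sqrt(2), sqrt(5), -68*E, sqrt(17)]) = [-68*E, -75, -7, sqrt(2)/6, 1/pi, exp(-1), 11/9, sqrt(5), pi, sqrt(17), sqrt(17), 3*sqrt(2), 88, 92]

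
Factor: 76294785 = 3^1 * 5^1 * 7^1 * 19^1 * 167^1 * 229^1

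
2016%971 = 74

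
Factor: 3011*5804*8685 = 2^2*3^2*5^1*193^1*1451^1*3011^1 = 151777705140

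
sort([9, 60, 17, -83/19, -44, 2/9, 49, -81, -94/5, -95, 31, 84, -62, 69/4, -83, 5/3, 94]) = [-95, -83, -81, -62, -44, -94/5, -83/19, 2/9, 5/3, 9, 17, 69/4, 31, 49, 60, 84, 94]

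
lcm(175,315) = 1575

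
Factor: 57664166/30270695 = 2^1*5^(-1)*13^(-1)*1051^1*3919^1*66529^(-1) = 8237738/4324385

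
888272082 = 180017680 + 708254402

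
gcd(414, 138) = 138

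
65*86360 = 5613400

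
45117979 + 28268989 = 73386968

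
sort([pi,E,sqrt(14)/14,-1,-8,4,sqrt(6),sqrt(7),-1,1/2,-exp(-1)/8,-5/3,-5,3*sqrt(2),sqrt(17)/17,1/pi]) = [-8,-5,-5/3,-1,-1,-exp(-1)/8,sqrt(17)/17,sqrt(14)/14,1/pi,1/2,sqrt(6),sqrt(7),E,pi,4,3*sqrt(2)]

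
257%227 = 30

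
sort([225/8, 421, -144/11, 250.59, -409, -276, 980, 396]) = [-409, -276, -144/11, 225/8, 250.59, 396, 421, 980]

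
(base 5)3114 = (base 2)110011001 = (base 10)409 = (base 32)cp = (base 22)id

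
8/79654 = 4/39827 ≈ 0.000100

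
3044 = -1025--4069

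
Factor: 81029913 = 3^1*173^1*156127^1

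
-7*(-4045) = 28315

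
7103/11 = 645 + 8/11 ≈ 645.73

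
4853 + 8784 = 13637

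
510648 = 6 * 85108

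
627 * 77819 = 48792513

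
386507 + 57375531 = 57762038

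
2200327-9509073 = -7308746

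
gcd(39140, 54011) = 1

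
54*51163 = 2762802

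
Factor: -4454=-1*2^1*17^1*131^1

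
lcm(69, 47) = 3243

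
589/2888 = 31/152 ≈ 0.204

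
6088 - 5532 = 556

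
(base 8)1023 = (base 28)ir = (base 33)g3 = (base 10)531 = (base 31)h4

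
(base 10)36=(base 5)121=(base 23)1d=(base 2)100100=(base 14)28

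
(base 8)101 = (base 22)2l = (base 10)65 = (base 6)145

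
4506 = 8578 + -4072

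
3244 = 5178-1934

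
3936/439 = 8 + 424/439 ≈ 8.97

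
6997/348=20 + 37/348 ≈ 20.11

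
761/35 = 21 + 26/35≈21.74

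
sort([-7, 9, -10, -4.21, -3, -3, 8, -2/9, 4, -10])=[-10, -10, -7, -4.21, -3, -3, -2/9, 4, 8, 9]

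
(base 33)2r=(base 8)135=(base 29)36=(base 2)1011101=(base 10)93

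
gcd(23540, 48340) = 20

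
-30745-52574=-83319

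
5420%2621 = 178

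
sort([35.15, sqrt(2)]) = [sqrt(2), 35.15]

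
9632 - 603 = 9029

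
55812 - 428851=-373039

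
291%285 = 6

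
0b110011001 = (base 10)409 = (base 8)631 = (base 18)14d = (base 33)cd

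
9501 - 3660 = 5841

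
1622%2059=1622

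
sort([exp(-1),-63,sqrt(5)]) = [-63,exp(-1),sqrt(5)]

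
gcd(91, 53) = 1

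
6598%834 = 760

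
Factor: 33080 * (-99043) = -1 * 2^3 * 5^1 * 7^1 * 827^1 * 14149^1 = -3276342440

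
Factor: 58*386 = 2^2*29^1*193^1 = 22388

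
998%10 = 8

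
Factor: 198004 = 2^2*59^1*839^1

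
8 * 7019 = 56152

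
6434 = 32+6402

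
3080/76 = 770/19≈40.53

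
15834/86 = 7917/43 ≈ 184.12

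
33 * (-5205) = -171765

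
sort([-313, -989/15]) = [-313, -989/15]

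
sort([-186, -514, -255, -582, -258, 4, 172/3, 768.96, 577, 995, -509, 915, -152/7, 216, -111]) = [-582, -514, -509, -258, -255, -186, -111, -152/7, 4, 172/3, 216, 577, 768.96, 915, 995]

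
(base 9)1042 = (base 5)11032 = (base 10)767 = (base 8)1377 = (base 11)638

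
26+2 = 28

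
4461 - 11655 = -7194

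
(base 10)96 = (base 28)3c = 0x60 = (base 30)36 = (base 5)341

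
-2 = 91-93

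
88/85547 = 8/7777 ≈ 0.00103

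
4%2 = 0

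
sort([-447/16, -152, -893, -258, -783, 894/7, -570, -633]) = [-893, -783, -633, -570, -258, -152, -447/16, 894/7]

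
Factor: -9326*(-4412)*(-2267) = -1*2^3*1103^1*2267^1*4663^1 = -93278689304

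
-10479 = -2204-8275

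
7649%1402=639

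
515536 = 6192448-5676912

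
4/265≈0.0151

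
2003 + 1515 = 3518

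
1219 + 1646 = 2865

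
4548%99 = 93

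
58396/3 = 19465+1/3 ≈ 19465.33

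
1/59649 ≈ 0.0000168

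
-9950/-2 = 4975 = 4975.00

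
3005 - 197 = 2808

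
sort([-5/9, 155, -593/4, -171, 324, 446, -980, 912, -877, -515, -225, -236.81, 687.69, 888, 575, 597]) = [-980, -877, -515, -236.81, -225, -171, -593/4, -5/9, 155, 324, 446, 575, 597, 687.69, 888, 912]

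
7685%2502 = 179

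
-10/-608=5/304 ≈ 0.0164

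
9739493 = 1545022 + 8194471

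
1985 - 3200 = -1215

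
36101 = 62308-26207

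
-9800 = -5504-4296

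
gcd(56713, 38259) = 1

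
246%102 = 42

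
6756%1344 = 36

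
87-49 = 38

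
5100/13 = 392 + 4/13≈392.31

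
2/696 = 1/348 ≈ 0.00287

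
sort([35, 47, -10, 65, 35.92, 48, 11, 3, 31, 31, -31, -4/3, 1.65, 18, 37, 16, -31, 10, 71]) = [-31, -31, -10, -4/3, 1.65, 3, 10, 11, 16, 18, 31, 31, 35, 35.92, 37, 47, 48, 65, 71]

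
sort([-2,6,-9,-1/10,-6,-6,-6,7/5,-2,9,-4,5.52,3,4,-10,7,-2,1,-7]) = [-10,-9,-7,-6,-6,-6,-4,-2,-2,-2,-1/10,1,7/5,3,4,5.52,6,7,9]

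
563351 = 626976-63625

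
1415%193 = 64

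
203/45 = 4 + 23/45 ≈ 4.51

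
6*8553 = 51318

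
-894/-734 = 447/367 ≈ 1.22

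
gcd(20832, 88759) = 1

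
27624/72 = 383+2/3≈383.67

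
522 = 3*174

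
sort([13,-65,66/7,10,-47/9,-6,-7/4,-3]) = [-65,-6,-47/9,-3,-7/4,66/7,10,13]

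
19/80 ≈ 0.238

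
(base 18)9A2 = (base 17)AC4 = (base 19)8B1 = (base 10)3098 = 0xC1A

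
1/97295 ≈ 0.0000103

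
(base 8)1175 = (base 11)52a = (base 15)2c7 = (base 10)637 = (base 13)3a0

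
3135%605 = 110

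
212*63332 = 13426384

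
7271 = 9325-2054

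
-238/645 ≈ -0.369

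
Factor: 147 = 3^1*7^2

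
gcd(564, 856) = 4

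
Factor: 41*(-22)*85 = -1*2^1*5^1*11^1*17^1*41^1 = -76670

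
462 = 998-536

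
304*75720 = 23018880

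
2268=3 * 756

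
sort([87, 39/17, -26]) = [-26, 39/17, 87]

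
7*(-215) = -1505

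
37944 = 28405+9539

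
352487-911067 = -558580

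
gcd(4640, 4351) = 1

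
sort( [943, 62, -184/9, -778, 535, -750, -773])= [-778, -773, -750, -184/9, 62, 535, 943]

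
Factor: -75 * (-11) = 3^1 * 5^2 * 11^1 = 825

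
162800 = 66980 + 95820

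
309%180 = 129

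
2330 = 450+1880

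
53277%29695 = 23582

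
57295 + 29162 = 86457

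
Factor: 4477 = 11^2*37^1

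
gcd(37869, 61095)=3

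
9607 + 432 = 10039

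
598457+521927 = 1120384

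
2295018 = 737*3114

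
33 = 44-11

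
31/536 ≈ 0.0578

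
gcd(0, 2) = 2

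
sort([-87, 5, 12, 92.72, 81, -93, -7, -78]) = [-93, -87, -78, -7, 5, 12, 81, 92.72]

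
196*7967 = 1561532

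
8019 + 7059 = 15078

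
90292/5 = 18058 + 2/5 = 18058.40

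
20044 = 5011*4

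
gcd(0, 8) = 8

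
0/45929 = 0 = 0.00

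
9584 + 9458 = 19042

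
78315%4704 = 3051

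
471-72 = 399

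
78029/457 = 170 + 339/457≈170.74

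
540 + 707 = 1247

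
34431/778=44 + 199/778 ≈ 44.26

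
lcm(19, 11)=209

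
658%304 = 50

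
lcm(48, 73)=3504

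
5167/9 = 574 + 1/9 ≈ 574.11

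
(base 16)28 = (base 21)1j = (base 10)40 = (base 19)22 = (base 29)1b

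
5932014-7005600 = -1073586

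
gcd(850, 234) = 2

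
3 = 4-1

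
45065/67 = 672 + 41/67 ≈ 672.61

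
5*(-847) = -4235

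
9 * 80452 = 724068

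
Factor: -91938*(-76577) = 2^1*3^1*7^1*11^1*73^1*199^1*1049^1 = 7040336226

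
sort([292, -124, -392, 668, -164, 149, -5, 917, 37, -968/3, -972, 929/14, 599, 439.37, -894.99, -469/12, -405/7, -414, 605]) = [-972, -894.99, -414, -392, -968/3, -164, -124, -405/7, -469/12, -5, 37, 929/14, 149, 292, 439.37, 599, 605, 668, 917]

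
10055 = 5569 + 4486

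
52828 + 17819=70647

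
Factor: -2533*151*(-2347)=17^1*149^1*151^1*2347^1=897687601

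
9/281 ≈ 0.0320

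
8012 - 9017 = -1005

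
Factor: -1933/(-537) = 3^(-1)*179^(-1)*1933^1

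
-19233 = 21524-40757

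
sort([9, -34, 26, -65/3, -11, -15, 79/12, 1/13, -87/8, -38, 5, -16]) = [-38, -34, -65/3, -16, -15, -11, -87/8, 1/13, 5, 79/12, 9, 26]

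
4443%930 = 723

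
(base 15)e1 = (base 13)133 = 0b11010011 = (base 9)254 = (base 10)211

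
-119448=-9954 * 12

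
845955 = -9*(-93995)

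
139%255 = 139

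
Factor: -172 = -1*2^2*43^1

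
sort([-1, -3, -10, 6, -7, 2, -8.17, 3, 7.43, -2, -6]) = [-10, -8.17, -7, -6, -3, -2, -1, 2, 3, 6, 7.43]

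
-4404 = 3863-8267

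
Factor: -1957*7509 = -1*3^1*19^1*103^1*2503^1 = -14695113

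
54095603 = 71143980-17048377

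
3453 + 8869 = 12322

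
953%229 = 37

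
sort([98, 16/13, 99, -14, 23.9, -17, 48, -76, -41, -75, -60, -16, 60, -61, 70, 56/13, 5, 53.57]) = [-76, -75, -61, -60, -41, -17, -16, -14, 16/13, 56/13, 5, 23.9, 48, 53.57, 60, 70, 98, 99]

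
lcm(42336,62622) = 3005856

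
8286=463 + 7823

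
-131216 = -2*65608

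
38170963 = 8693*4391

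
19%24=19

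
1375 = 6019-4644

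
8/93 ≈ 0.0860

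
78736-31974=46762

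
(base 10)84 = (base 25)39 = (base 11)77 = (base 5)314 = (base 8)124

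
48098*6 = 288588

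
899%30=29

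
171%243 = 171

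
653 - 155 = 498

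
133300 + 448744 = 582044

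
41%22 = 19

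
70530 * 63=4443390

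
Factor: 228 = 2^2 * 3^1 * 19^1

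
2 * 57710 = 115420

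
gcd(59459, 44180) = 1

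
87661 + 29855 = 117516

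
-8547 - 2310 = -10857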